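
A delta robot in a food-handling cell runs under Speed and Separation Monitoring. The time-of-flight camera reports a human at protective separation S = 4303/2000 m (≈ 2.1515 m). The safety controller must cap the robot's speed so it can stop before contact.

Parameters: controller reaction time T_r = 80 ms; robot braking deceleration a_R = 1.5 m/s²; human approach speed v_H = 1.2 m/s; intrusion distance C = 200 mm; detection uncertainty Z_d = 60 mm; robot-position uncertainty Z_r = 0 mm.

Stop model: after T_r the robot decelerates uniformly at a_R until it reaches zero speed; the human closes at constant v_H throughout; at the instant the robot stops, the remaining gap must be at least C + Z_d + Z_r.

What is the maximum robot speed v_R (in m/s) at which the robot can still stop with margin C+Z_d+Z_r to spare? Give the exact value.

v_R_max = 27/20 m/s = 1.3500 m/s

collect terms ⇒ (1/3)·v_R² + (22/25)·v_R + (-3591/2000) = 0
  disc = (22/25)² − 4·(1/3)·(-3591/2000) = 7921/2500 ; √disc = 89/50
  v_R = (−(22/25) + 89/50) / (2·(1/3)) = 27/20 m/s
check:
braking lasts T_s = (27/20)/(3/2) = 0.9000 s
reaction-phase robot travel = 1.3500·0.0800 = 0.1080 m
robot covers 1.3500·0.9000 − ½·1.5000·0.9000² = 0.6075 m while stopping
human over T_r+T_s: 1.2000·(0.0800+0.9000) = 1.1760 m
C+Z_d+Z_r = 0.2000+0.0600+0.0000 = 0.2600 m
sum ≈ 0.1080+0.6075+1.1760+0.2600 ≈ 2.1515 m = S ✓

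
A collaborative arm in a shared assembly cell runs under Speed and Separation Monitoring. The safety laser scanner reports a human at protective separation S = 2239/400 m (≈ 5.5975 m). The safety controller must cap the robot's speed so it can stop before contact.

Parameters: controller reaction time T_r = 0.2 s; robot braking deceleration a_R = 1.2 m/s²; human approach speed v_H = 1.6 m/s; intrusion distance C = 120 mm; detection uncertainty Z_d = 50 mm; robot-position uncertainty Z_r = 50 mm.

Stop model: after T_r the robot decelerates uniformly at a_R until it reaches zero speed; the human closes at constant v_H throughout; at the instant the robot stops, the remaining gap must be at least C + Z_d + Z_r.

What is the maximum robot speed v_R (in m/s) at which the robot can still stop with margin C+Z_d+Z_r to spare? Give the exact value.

at the boundary: (5/12)·v² + (23/15)·v + (-2023/400) = 0
  disc = (23/15)² − 4·(5/12)·(-2023/400) = 38809/3600 ; √disc = 197/60
  v_R = (−(23/15) + 197/60) / (2·(5/12)) = 21/10 m/s
check:
braking lasts T_s = (21/10)/(6/5) = 1.7500 s
robot covers v_R·T_r = 2.1000·0.2000 = 0.4200 m before braking
robot covers 2.1000·1.7500 − ½·1.2000·1.7500² = 1.8375 m while stopping
human over T_r+T_s: 1.6000·(0.2000+1.7500) = 3.1200 m
C+Z_d+Z_r = 0.1200+0.0500+0.0500 = 0.2200 m
sum ≈ 0.4200+1.8375+3.1200+0.2200 ≈ 5.5975 m = S ✓

v_R_max = 21/10 m/s = 2.1000 m/s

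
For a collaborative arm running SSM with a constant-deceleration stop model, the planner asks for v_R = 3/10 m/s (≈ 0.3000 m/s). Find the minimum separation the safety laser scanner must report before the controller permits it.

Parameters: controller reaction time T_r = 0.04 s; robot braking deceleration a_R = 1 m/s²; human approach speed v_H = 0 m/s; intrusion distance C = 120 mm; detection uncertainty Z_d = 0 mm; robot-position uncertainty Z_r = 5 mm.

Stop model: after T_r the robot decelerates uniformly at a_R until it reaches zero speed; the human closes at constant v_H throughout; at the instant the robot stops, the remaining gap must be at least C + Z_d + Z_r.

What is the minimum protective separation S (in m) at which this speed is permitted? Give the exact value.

braking lasts T_s = (3/10)/1 = 0.3000 s
robot in T_r: 0.3000·0.0400 = 0.0120 m
braking distance = 0.3000²/(2·1.0000) = 0.0450 m
person approaches 0.0000·(0.0400+0.3000) = 0.0000 m
margins: 0.1200+0.0000+0.0050 = 0.1250 m
S_min ≈ 0.0120+0.0450+0.0000+0.1250  ⇒  S_min = 91/500 m

S_min = 91/500 m = 0.1820 m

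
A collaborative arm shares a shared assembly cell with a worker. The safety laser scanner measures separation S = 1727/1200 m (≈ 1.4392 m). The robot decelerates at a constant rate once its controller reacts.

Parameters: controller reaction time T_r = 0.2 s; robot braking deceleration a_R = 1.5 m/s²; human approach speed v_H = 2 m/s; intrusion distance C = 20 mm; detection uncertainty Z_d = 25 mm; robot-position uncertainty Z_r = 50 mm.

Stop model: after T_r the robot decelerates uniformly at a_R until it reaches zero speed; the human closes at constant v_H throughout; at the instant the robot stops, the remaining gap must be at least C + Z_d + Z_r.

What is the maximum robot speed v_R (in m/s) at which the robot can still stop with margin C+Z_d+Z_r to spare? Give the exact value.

v_R_max = 11/20 m/s = 0.5500 m/s

quadratic (1/3)·v² + (23/15)·v + (-1133/1200) = 0
  disc = (23/15)² − 4·(1/3)·(-1133/1200) = 361/100 ; √disc = 19/10
  v_R = (−(23/15) + 19/10) / (2·(1/3)) = 11/20 m/s
check:
braking lasts T_s = (11/20)/(3/2) = 0.3667 s
robot covers v_R·T_r = 0.5500·0.2000 = 0.1100 m before braking
braking distance = 0.5500²/(2·1.5000) = 0.1008 m
human over T_r+T_s: 2.0000·(0.2000+0.3667) = 1.1333 m
C+Z_d+Z_r = 0.0200+0.0250+0.0500 = 0.0950 m
sum ≈ 0.1100+0.1008+1.1333+0.0950 ≈ 1.4392 m = S ✓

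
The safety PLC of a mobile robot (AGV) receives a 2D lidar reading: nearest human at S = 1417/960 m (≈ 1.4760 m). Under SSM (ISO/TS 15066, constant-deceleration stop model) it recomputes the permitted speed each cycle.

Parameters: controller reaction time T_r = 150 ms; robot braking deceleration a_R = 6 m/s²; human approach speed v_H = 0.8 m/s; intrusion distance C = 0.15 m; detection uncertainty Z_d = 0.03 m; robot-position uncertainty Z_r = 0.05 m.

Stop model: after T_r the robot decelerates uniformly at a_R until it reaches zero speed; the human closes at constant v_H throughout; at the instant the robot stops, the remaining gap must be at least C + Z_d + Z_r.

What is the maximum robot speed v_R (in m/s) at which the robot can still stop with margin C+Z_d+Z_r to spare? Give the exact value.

v_R_max = 47/20 m/s = 2.3500 m/s

at the boundary: (1/12)·v² + (17/60)·v + (-1081/960) = 0
  disc = (17/60)² − 4·(1/12)·(-1081/960) = 729/1600 ; √disc = 27/40
  v_R = (−(17/60) + 27/40) / (2·(1/12)) = 47/20 m/s
check:
T_s = v_R/a_R = (47/20)/6 = 0.3917 s
robot covers v_R·T_r = 2.3500·0.1500 = 0.3525 m before braking
robot covers 2.3500·0.3917 − ½·6.0000·0.3917² = 0.4602 m while stopping
human closes 0.8000·0.5417 = 0.4333 m
margins: 0.1500+0.0300+0.0500 = 0.2300 m
sum ≈ 0.3525+0.4602+0.4333+0.2300 ≈ 1.4760 m = S ✓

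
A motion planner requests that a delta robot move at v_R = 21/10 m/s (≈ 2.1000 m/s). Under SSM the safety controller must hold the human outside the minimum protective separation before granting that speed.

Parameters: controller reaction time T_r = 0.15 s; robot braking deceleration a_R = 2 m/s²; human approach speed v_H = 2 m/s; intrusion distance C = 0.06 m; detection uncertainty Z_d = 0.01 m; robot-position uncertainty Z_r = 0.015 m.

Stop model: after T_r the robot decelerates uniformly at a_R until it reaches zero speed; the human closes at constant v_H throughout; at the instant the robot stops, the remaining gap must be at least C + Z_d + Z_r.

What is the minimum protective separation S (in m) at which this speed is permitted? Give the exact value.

S_min = 1561/400 m = 3.9025 m

braking lasts T_s = (21/10)/2 = 1.0500 s
robot in T_r: 2.1000·0.1500 = 0.3150 m
robot under decel: 2.1000²/(2·2.0000) = 1.1025 m
human over T_r+T_s: 2.0000·(0.1500+1.0500) = 2.4000 m
residual clearance needed = 0.0600+0.0100+0.0150 = 0.0850 m
S_min ≈ 0.3150+1.1025+2.4000+0.0850  ⇒  S_min = 1561/400 m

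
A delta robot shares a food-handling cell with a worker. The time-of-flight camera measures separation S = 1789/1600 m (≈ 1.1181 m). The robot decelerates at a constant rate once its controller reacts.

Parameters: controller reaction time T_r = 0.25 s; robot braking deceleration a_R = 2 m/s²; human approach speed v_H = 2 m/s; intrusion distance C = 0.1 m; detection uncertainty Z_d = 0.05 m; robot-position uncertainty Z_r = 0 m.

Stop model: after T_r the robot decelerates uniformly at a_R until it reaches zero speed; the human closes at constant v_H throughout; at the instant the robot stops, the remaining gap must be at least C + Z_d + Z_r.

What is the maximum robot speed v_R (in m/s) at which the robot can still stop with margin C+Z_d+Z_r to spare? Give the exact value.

at the boundary: (1/4)·v² + (5/4)·v + (-749/1600) = 0
  disc = (5/4)² − 4·(1/4)·(-749/1600) = 3249/1600 ; √disc = 57/40
  v_R = (−(5/4) + 57/40) / (2·(1/4)) = 7/20 m/s
check:
T_s = v_R/a_R = (7/20)/2 = 0.1750 s
robot covers v_R·T_r = 0.3500·0.2500 = 0.0875 m before braking
robot under decel: 0.3500²/(2·2.0000) = 0.0306 m
person approaches 2.0000·(0.2500+0.1750) = 0.8500 m
margins: 0.1000+0.0500+0.0000 = 0.1500 m
sum ≈ 0.0875+0.0306+0.8500+0.1500 ≈ 1.1181 m = S ✓

v_R_max = 7/20 m/s = 0.3500 m/s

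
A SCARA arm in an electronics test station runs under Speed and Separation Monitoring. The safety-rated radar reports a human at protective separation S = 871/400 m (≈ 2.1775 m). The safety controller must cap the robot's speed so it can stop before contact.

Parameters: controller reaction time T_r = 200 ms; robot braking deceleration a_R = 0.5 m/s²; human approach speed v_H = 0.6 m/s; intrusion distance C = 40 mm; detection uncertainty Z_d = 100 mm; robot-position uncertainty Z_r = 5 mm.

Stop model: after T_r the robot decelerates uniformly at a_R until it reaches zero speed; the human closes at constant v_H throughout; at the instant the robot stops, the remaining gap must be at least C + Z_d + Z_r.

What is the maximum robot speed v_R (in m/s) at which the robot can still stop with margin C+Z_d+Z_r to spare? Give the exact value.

quadratic (1)·v² + (7/5)·v + (-153/80) = 0
  disc = (7/5)² − 4·(1)·(-153/80) = 961/100 ; √disc = 31/10
  v_R = (−(7/5) + 31/10) / (2·(1)) = 17/20 m/s
check:
braking lasts T_s = (17/20)/(1/2) = 1.7000 s
robot in T_r: 0.8500·0.2000 = 0.1700 m
braking distance = 0.8500²/(2·0.5000) = 0.7225 m
human over T_r+T_s: 0.6000·(0.2000+1.7000) = 1.1400 m
C+Z_d+Z_r = 0.0400+0.1000+0.0050 = 0.1450 m
sum ≈ 0.1700+0.7225+1.1400+0.1450 ≈ 2.1775 m = S ✓

v_R_max = 17/20 m/s = 0.8500 m/s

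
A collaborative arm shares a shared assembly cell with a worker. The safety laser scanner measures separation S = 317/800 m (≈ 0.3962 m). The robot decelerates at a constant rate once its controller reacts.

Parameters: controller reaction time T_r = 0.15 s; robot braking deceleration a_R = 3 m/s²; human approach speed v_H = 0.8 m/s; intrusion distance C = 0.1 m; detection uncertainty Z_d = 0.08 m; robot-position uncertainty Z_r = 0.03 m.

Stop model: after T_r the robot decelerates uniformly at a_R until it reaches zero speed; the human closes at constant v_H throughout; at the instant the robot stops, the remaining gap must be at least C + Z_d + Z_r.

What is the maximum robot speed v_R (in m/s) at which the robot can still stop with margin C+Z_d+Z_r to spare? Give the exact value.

v_R_max = 3/20 m/s = 0.1500 m/s

quadratic (1/6)·v² + (5/12)·v + (-53/800) = 0
  disc = (5/12)² − 4·(1/6)·(-53/800) = 49/225 ; √disc = 7/15
  v_R = (−(5/12) + 7/15) / (2·(1/6)) = 3/20 m/s
check:
braking lasts T_s = (3/20)/3 = 0.0500 s
reaction-phase robot travel = 0.1500·0.1500 = 0.0225 m
robot covers 0.1500·0.0500 − ½·3.0000·0.0500² = 0.0037 m while stopping
human over T_r+T_s: 0.8000·(0.1500+0.0500) = 0.1600 m
margins: 0.1000+0.0800+0.0300 = 0.2100 m
sum ≈ 0.0225+0.0037+0.1600+0.2100 ≈ 0.3962 m = S ✓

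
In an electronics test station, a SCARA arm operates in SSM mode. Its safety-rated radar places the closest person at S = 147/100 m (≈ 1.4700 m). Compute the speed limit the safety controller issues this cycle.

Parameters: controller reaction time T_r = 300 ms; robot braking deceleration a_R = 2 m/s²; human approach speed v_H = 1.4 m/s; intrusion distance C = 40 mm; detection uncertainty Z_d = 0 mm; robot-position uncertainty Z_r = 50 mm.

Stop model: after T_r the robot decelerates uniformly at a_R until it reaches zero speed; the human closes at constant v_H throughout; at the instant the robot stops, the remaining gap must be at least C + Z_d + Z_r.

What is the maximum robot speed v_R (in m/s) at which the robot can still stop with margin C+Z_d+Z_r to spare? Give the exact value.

v_R_max = 4/5 m/s = 0.8000 m/s

at the boundary: (1/4)·v² + (1)·v + (-24/25) = 0
  disc = (1)² − 4·(1/4)·(-24/25) = 49/25 ; √disc = 7/5
  v_R = (−(1) + 7/5) / (2·(1/4)) = 4/5 m/s
check:
stop time T_s = (4/5)/2 = 0.4000 s
robot in T_r: 0.8000·0.3000 = 0.2400 m
braking distance = 0.8000²/(2·2.0000) = 0.1600 m
human closes 1.4000·0.7000 = 0.9800 m
margins: 0.0400+0.0000+0.0500 = 0.0900 m
sum ≈ 0.2400+0.1600+0.9800+0.0900 ≈ 1.4700 m = S ✓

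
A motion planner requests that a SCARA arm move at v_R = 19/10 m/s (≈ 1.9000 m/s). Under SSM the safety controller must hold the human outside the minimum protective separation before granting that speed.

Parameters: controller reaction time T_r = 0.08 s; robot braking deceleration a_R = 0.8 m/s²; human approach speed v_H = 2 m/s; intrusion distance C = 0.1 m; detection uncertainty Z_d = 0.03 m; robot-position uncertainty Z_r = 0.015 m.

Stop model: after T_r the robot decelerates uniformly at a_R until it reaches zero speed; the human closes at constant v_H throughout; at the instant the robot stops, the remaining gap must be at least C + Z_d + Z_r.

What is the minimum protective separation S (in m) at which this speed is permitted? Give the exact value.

S_min = 29853/4000 m = 7.4633 m

stop time T_s = (19/10)/(4/5) = 2.3750 s
robot in T_r: 1.9000·0.0800 = 0.1520 m
braking distance = 1.9000²/(2·0.8000) = 2.2563 m
human closes 2.0000·2.4550 = 4.9100 m
C+Z_d+Z_r = 0.1000+0.0300+0.0150 = 0.1450 m
S_min ≈ 0.1520+2.2563+4.9100+0.1450  ⇒  S_min = 29853/4000 m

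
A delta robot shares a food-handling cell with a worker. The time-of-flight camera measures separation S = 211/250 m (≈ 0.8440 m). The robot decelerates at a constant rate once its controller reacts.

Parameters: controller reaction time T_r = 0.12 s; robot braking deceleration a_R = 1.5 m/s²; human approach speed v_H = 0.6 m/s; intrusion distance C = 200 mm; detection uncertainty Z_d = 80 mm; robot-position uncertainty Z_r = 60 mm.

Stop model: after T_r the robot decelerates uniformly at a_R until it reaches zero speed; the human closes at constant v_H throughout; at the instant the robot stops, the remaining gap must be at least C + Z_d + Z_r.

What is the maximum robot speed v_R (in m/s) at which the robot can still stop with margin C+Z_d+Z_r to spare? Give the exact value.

quadratic (1/3)·v² + (13/25)·v + (-54/125) = 0
  disc = (13/25)² − 4·(1/3)·(-54/125) = 529/625 ; √disc = 23/25
  v_R = (−(13/25) + 23/25) / (2·(1/3)) = 3/5 m/s
check:
stop time T_s = (3/5)/(3/2) = 0.4000 s
robot covers v_R·T_r = 0.6000·0.1200 = 0.0720 m before braking
braking distance = 0.6000²/(2·1.5000) = 0.1200 m
person approaches 0.6000·(0.1200+0.4000) = 0.3120 m
C+Z_d+Z_r = 0.2000+0.0800+0.0600 = 0.3400 m
sum ≈ 0.0720+0.1200+0.3120+0.3400 ≈ 0.8440 m = S ✓

v_R_max = 3/5 m/s = 0.6000 m/s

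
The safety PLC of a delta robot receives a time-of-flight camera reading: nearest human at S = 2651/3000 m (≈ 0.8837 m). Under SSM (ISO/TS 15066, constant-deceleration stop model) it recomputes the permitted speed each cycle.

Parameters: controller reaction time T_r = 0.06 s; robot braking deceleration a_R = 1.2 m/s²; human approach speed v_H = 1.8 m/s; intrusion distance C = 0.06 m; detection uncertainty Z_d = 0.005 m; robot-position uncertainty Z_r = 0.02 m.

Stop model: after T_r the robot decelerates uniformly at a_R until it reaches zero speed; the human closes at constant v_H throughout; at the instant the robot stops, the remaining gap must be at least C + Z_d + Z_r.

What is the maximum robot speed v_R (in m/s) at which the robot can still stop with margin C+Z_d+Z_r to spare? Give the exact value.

v_R_max = 2/5 m/s = 0.4000 m/s

collect terms ⇒ (5/12)·v_R² + (39/25)·v_R + (-259/375) = 0
  disc = (39/25)² − 4·(5/12)·(-259/375) = 20164/5625 ; √disc = 142/75
  v_R = (−(39/25) + 142/75) / (2·(5/12)) = 2/5 m/s
check:
braking lasts T_s = (2/5)/(6/5) = 0.3333 s
robot in T_r: 0.4000·0.0600 = 0.0240 m
robot under decel: 0.4000²/(2·1.2000) = 0.0667 m
human over T_r+T_s: 1.8000·(0.0600+0.3333) = 0.7080 m
residual clearance needed = 0.0600+0.0050+0.0200 = 0.0850 m
sum ≈ 0.0240+0.0667+0.7080+0.0850 ≈ 0.8837 m = S ✓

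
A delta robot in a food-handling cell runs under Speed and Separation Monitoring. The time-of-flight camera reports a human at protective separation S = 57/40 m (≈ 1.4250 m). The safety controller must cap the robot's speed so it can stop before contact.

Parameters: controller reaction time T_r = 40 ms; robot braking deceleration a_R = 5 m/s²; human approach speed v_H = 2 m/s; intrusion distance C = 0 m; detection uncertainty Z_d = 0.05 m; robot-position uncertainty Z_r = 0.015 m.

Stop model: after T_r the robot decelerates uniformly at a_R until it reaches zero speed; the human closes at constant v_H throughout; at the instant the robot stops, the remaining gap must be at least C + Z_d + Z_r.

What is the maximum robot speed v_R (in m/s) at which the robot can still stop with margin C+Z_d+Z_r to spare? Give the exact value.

quadratic (1/10)·v² + (11/25)·v + (-32/25) = 0
  disc = (11/25)² − 4·(1/10)·(-32/25) = 441/625 ; √disc = 21/25
  v_R = (−(11/25) + 21/25) / (2·(1/10)) = 2 m/s
check:
T_s = v_R/a_R = 2/5 = 0.4000 s
robot in T_r: 2.0000·0.0400 = 0.0800 m
robot under decel: 2.0000²/(2·5.0000) = 0.4000 m
human closes 2.0000·0.4400 = 0.8800 m
margins: 0.0000+0.0500+0.0150 = 0.0650 m
sum ≈ 0.0800+0.4000+0.8800+0.0650 ≈ 1.4250 m = S ✓

v_R_max = 2 m/s = 2.0000 m/s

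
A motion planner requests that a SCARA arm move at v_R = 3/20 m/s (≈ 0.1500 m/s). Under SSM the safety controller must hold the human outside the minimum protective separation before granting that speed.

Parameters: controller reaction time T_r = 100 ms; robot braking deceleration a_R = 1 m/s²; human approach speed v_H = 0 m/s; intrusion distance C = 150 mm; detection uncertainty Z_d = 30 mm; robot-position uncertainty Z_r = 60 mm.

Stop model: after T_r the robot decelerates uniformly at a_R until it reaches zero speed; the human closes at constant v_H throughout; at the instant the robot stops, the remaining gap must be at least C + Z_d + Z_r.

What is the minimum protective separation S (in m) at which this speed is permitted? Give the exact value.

braking lasts T_s = (3/20)/1 = 0.1500 s
robot covers v_R·T_r = 0.1500·0.1000 = 0.0150 m before braking
robot covers 0.1500·0.1500 − ½·1.0000·0.1500² = 0.0112 m while stopping
human over T_r+T_s: 0.0000·(0.1000+0.1500) = 0.0000 m
C+Z_d+Z_r = 0.1500+0.0300+0.0600 = 0.2400 m
S_min ≈ 0.0150+0.0112+0.0000+0.2400  ⇒  S_min = 213/800 m

S_min = 213/800 m = 0.2662 m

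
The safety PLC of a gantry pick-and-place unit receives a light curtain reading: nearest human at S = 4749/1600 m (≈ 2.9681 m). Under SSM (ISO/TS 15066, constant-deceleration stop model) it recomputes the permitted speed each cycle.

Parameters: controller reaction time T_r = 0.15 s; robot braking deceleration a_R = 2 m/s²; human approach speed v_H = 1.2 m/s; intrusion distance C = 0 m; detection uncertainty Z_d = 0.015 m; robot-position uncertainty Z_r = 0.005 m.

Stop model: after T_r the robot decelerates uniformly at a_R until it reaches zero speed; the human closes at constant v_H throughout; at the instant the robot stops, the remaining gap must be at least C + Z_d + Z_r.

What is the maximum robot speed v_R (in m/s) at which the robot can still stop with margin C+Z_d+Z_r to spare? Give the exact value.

v_R_max = 43/20 m/s = 2.1500 m/s

quadratic (1/4)·v² + (3/4)·v + (-4429/1600) = 0
  disc = (3/4)² − 4·(1/4)·(-4429/1600) = 5329/1600 ; √disc = 73/40
  v_R = (−(3/4) + 73/40) / (2·(1/4)) = 43/20 m/s
check:
T_s = v_R/a_R = (43/20)/2 = 1.0750 s
robot covers v_R·T_r = 2.1500·0.1500 = 0.3225 m before braking
robot covers 2.1500·1.0750 − ½·2.0000·1.0750² = 1.1556 m while stopping
person approaches 1.2000·(0.1500+1.0750) = 1.4700 m
residual clearance needed = 0.0000+0.0150+0.0050 = 0.0200 m
sum ≈ 0.3225+1.1556+1.4700+0.0200 ≈ 2.9681 m = S ✓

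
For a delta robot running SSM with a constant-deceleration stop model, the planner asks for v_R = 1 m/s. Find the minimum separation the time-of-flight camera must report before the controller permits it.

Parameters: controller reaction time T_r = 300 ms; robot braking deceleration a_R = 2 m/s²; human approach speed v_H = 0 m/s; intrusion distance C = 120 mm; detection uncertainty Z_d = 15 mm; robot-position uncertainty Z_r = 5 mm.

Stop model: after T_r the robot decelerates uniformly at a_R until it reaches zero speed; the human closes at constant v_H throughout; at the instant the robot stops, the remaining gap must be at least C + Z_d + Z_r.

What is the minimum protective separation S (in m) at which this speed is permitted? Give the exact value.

S_min = 69/100 m = 0.6900 m

stop time T_s = 1/2 = 0.5000 s
robot in T_r: 1.0000·0.3000 = 0.3000 m
robot covers 1.0000·0.5000 − ½·2.0000·0.5000² = 0.2500 m while stopping
human closes 0.0000·0.8000 = 0.0000 m
C+Z_d+Z_r = 0.1200+0.0150+0.0050 = 0.1400 m
S_min ≈ 0.3000+0.2500+0.0000+0.1400  ⇒  S_min = 69/100 m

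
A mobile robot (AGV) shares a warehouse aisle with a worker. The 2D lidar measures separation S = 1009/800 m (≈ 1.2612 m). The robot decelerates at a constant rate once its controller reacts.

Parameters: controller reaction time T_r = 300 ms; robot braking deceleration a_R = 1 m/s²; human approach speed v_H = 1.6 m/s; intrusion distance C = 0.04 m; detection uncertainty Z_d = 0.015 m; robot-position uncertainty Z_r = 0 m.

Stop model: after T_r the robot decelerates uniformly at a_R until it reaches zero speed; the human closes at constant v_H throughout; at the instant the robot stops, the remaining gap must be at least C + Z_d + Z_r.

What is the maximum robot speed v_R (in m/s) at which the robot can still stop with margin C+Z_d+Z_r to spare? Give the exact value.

at the boundary: (1/2)·v² + (19/10)·v + (-581/800) = 0
  disc = (19/10)² − 4·(1/2)·(-581/800) = 81/16 ; √disc = 9/4
  v_R = (−(19/10) + 9/4) / (2·(1/2)) = 7/20 m/s
check:
T_s = v_R/a_R = (7/20)/1 = 0.3500 s
robot covers v_R·T_r = 0.3500·0.3000 = 0.1050 m before braking
braking distance = 0.3500²/(2·1.0000) = 0.0612 m
human closes 1.6000·0.6500 = 1.0400 m
residual clearance needed = 0.0400+0.0150+0.0000 = 0.0550 m
sum ≈ 0.1050+0.0612+1.0400+0.0550 ≈ 1.2612 m = S ✓

v_R_max = 7/20 m/s = 0.3500 m/s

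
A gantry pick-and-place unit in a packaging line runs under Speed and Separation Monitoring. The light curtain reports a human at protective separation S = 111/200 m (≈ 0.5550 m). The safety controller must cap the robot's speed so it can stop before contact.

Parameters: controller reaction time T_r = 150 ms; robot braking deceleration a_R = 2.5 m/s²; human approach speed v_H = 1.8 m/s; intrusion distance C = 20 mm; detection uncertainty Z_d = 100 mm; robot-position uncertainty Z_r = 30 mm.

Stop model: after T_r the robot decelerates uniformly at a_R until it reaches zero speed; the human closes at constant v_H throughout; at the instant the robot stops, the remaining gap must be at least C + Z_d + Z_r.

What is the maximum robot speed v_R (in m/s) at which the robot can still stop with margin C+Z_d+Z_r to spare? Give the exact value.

at the boundary: (1/5)·v² + (87/100)·v + (-27/200) = 0
  disc = (87/100)² − 4·(1/5)·(-27/200) = 8649/10000 ; √disc = 93/100
  v_R = (−(87/100) + 93/100) / (2·(1/5)) = 3/20 m/s
check:
T_s = v_R/a_R = (3/20)/(5/2) = 0.0600 s
reaction-phase robot travel = 0.1500·0.1500 = 0.0225 m
robot under decel: 0.1500²/(2·2.5000) = 0.0045 m
human closes 1.8000·0.2100 = 0.3780 m
margins: 0.0200+0.1000+0.0300 = 0.1500 m
sum ≈ 0.0225+0.0045+0.3780+0.1500 ≈ 0.5550 m = S ✓

v_R_max = 3/20 m/s = 0.1500 m/s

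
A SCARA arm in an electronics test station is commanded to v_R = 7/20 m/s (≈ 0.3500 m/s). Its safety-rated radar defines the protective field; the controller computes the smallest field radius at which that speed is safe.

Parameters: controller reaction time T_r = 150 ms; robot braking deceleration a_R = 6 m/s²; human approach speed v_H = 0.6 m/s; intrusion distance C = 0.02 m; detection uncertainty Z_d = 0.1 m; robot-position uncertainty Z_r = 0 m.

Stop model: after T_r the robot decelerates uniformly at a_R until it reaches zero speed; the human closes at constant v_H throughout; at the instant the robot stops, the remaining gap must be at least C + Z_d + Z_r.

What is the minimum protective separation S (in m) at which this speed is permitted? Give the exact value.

T_s = v_R/a_R = (7/20)/6 = 0.0583 s
robot in T_r: 0.3500·0.1500 = 0.0525 m
robot under decel: 0.3500²/(2·6.0000) = 0.0102 m
human over T_r+T_s: 0.6000·(0.1500+0.0583) = 0.1250 m
margins: 0.0200+0.1000+0.0000 = 0.1200 m
S_min ≈ 0.0525+0.0102+0.1250+0.1200  ⇒  S_min = 1477/4800 m

S_min = 1477/4800 m = 0.3077 m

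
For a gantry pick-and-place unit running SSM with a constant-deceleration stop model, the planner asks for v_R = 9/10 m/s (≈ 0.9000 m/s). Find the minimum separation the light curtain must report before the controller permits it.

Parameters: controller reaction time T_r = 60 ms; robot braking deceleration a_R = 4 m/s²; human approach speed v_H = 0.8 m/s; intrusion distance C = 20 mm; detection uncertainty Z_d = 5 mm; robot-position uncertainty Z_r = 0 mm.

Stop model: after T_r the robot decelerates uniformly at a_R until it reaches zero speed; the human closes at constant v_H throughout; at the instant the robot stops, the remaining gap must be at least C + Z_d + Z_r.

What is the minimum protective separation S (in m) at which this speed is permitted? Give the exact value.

S_min = 1633/4000 m = 0.4083 m

T_s = v_R/a_R = (9/10)/4 = 0.2250 s
robot covers v_R·T_r = 0.9000·0.0600 = 0.0540 m before braking
robot covers 0.9000·0.2250 − ½·4.0000·0.2250² = 0.1013 m while stopping
person approaches 0.8000·(0.0600+0.2250) = 0.2280 m
residual clearance needed = 0.0200+0.0050+0.0000 = 0.0250 m
S_min ≈ 0.0540+0.1013+0.2280+0.0250  ⇒  S_min = 1633/4000 m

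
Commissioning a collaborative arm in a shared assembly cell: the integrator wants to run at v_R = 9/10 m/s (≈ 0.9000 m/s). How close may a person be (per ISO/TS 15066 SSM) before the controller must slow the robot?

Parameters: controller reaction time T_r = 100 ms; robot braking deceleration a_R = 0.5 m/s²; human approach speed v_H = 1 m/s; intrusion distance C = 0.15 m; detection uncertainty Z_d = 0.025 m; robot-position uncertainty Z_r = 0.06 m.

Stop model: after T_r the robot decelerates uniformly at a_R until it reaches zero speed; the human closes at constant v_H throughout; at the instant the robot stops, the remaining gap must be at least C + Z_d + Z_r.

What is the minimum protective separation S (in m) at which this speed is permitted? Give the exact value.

S_min = 607/200 m = 3.0350 m

braking lasts T_s = (9/10)/(1/2) = 1.8000 s
robot in T_r: 0.9000·0.1000 = 0.0900 m
braking distance = 0.9000²/(2·0.5000) = 0.8100 m
human over T_r+T_s: 1.0000·(0.1000+1.8000) = 1.9000 m
residual clearance needed = 0.1500+0.0250+0.0600 = 0.2350 m
S_min ≈ 0.0900+0.8100+1.9000+0.2350  ⇒  S_min = 607/200 m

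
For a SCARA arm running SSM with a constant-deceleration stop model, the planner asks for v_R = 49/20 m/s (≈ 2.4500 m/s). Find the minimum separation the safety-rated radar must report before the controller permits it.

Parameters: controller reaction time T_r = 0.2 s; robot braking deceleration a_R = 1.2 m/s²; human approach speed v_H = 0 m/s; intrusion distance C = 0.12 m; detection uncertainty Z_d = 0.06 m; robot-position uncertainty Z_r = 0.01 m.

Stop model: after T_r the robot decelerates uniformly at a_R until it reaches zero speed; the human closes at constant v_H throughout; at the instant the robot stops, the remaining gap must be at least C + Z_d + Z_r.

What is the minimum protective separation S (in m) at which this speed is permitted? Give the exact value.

stop time T_s = (49/20)/(6/5) = 2.0417 s
reaction-phase robot travel = 2.4500·0.2000 = 0.4900 m
braking distance = 2.4500²/(2·1.2000) = 2.5010 m
human closes 0.0000·2.2417 = 0.0000 m
C+Z_d+Z_r = 0.1200+0.0600+0.0100 = 0.1900 m
S_min ≈ 0.4900+2.5010+0.0000+0.1900  ⇒  S_min = 15269/4800 m

S_min = 15269/4800 m = 3.1810 m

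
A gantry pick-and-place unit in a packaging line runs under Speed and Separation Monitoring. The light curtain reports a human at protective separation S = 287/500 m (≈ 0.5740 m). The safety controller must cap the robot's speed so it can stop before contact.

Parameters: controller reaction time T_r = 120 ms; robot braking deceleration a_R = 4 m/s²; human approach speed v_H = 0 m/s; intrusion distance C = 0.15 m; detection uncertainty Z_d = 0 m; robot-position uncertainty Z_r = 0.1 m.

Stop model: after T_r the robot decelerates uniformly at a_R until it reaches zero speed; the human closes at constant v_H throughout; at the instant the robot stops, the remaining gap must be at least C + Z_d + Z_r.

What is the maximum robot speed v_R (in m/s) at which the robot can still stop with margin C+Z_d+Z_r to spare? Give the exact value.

v_R_max = 6/5 m/s = 1.2000 m/s

quadratic (1/8)·v² + (3/25)·v + (-81/250) = 0
  disc = (3/25)² − 4·(1/8)·(-81/250) = 441/2500 ; √disc = 21/50
  v_R = (−(3/25) + 21/50) / (2·(1/8)) = 6/5 m/s
check:
braking lasts T_s = (6/5)/4 = 0.3000 s
robot covers v_R·T_r = 1.2000·0.1200 = 0.1440 m before braking
robot covers 1.2000·0.3000 − ½·4.0000·0.3000² = 0.1800 m while stopping
person approaches 0.0000·(0.1200+0.3000) = 0.0000 m
residual clearance needed = 0.1500+0.0000+0.1000 = 0.2500 m
sum ≈ 0.1440+0.1800+0.0000+0.2500 ≈ 0.5740 m = S ✓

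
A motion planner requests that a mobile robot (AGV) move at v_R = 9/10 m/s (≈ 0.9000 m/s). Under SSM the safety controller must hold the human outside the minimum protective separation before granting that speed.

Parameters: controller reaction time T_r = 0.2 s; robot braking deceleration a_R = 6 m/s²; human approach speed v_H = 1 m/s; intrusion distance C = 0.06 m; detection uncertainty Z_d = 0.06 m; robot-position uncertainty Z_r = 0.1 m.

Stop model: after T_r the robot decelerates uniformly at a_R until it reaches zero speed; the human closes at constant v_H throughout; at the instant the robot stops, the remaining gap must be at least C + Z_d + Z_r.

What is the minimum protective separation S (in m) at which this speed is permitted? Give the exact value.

S_min = 327/400 m = 0.8175 m

stop time T_s = (9/10)/6 = 0.1500 s
robot covers v_R·T_r = 0.9000·0.2000 = 0.1800 m before braking
robot under decel: 0.9000²/(2·6.0000) = 0.0675 m
human over T_r+T_s: 1.0000·(0.2000+0.1500) = 0.3500 m
margins: 0.0600+0.0600+0.1000 = 0.2200 m
S_min ≈ 0.1800+0.0675+0.3500+0.2200  ⇒  S_min = 327/400 m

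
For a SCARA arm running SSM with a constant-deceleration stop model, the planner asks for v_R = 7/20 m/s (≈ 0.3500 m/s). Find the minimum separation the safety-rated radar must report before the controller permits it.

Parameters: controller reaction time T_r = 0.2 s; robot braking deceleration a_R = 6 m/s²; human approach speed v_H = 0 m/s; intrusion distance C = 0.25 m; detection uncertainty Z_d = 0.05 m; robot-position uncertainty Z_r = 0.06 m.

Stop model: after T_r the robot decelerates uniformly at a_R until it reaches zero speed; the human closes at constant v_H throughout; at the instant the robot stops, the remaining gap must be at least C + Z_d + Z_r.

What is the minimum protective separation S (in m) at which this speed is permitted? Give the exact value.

S_min = 2113/4800 m = 0.4402 m

stop time T_s = (7/20)/6 = 0.0583 s
reaction-phase robot travel = 0.3500·0.2000 = 0.0700 m
robot under decel: 0.3500²/(2·6.0000) = 0.0102 m
human closes 0.0000·0.2583 = 0.0000 m
margins: 0.2500+0.0500+0.0600 = 0.3600 m
S_min ≈ 0.0700+0.0102+0.0000+0.3600  ⇒  S_min = 2113/4800 m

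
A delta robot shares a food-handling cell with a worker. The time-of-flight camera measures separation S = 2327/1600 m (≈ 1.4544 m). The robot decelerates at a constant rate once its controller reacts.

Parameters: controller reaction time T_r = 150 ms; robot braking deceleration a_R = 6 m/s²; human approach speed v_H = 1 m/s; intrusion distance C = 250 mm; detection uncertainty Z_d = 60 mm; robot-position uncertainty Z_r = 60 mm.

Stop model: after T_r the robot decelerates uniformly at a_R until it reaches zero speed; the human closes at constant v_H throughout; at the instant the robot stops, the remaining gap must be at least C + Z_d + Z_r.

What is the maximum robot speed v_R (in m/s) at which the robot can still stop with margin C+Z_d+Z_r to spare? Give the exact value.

at the boundary: (1/12)·v² + (19/60)·v + (-299/320) = 0
  disc = (19/60)² − 4·(1/12)·(-299/320) = 5929/14400 ; √disc = 77/120
  v_R = (−(19/60) + 77/120) / (2·(1/12)) = 39/20 m/s
check:
stop time T_s = (39/20)/6 = 0.3250 s
robot in T_r: 1.9500·0.1500 = 0.2925 m
robot covers 1.9500·0.3250 − ½·6.0000·0.3250² = 0.3169 m while stopping
human closes 1.0000·0.4750 = 0.4750 m
C+Z_d+Z_r = 0.2500+0.0600+0.0600 = 0.3700 m
sum ≈ 0.2925+0.3169+0.4750+0.3700 ≈ 1.4544 m = S ✓

v_R_max = 39/20 m/s = 1.9500 m/s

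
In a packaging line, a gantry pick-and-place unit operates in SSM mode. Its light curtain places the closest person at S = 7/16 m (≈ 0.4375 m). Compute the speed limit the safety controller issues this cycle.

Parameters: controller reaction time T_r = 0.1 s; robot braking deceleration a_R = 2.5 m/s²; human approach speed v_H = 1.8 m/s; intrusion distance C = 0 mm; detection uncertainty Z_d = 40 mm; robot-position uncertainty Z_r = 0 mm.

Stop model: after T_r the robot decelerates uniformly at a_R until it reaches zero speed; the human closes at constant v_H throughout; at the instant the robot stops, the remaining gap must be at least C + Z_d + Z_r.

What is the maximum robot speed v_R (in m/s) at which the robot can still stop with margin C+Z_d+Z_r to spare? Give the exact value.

v_R_max = 1/4 m/s = 0.2500 m/s

collect terms ⇒ (1/5)·v_R² + (41/50)·v_R + (-87/400) = 0
  disc = (41/50)² − 4·(1/5)·(-87/400) = 529/625 ; √disc = 23/25
  v_R = (−(41/50) + 23/25) / (2·(1/5)) = 1/4 m/s
check:
stop time T_s = (1/4)/(5/2) = 0.1000 s
robot in T_r: 0.2500·0.1000 = 0.0250 m
robot covers 0.2500·0.1000 − ½·2.5000·0.1000² = 0.0125 m while stopping
human closes 1.8000·0.2000 = 0.3600 m
C+Z_d+Z_r = 0.0000+0.0400+0.0000 = 0.0400 m
sum ≈ 0.0250+0.0125+0.3600+0.0400 ≈ 0.4375 m = S ✓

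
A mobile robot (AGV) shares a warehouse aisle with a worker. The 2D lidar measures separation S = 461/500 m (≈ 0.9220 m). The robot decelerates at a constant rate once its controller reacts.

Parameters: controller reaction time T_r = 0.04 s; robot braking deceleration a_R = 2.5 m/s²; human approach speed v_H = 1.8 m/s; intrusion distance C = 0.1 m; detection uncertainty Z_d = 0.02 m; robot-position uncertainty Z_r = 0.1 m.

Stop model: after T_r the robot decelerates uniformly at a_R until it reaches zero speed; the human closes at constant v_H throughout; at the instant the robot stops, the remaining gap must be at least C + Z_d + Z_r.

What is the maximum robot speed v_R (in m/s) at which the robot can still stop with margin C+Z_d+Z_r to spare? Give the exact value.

v_R_max = 7/10 m/s = 0.7000 m/s

quadratic (1/5)·v² + (19/25)·v + (-63/100) = 0
  disc = (19/25)² − 4·(1/5)·(-63/100) = 676/625 ; √disc = 26/25
  v_R = (−(19/25) + 26/25) / (2·(1/5)) = 7/10 m/s
check:
braking lasts T_s = (7/10)/(5/2) = 0.2800 s
robot in T_r: 0.7000·0.0400 = 0.0280 m
braking distance = 0.7000²/(2·2.5000) = 0.0980 m
person approaches 1.8000·(0.0400+0.2800) = 0.5760 m
residual clearance needed = 0.1000+0.0200+0.1000 = 0.2200 m
sum ≈ 0.0280+0.0980+0.5760+0.2200 ≈ 0.9220 m = S ✓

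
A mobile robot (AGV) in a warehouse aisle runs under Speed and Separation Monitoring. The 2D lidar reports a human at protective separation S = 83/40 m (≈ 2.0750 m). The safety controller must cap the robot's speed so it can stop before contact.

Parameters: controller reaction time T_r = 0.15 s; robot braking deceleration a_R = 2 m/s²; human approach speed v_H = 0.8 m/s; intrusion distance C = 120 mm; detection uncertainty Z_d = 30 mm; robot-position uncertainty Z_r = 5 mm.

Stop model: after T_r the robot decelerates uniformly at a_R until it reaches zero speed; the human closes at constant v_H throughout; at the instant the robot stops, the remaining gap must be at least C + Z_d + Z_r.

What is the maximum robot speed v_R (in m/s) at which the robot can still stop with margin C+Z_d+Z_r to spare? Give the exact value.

v_R_max = 9/5 m/s = 1.8000 m/s

quadratic (1/4)·v² + (11/20)·v + (-9/5) = 0
  disc = (11/20)² − 4·(1/4)·(-9/5) = 841/400 ; √disc = 29/20
  v_R = (−(11/20) + 29/20) / (2·(1/4)) = 9/5 m/s
check:
T_s = v_R/a_R = (9/5)/2 = 0.9000 s
reaction-phase robot travel = 1.8000·0.1500 = 0.2700 m
robot under decel: 1.8000²/(2·2.0000) = 0.8100 m
human over T_r+T_s: 0.8000·(0.1500+0.9000) = 0.8400 m
residual clearance needed = 0.1200+0.0300+0.0050 = 0.1550 m
sum ≈ 0.2700+0.8100+0.8400+0.1550 ≈ 2.0750 m = S ✓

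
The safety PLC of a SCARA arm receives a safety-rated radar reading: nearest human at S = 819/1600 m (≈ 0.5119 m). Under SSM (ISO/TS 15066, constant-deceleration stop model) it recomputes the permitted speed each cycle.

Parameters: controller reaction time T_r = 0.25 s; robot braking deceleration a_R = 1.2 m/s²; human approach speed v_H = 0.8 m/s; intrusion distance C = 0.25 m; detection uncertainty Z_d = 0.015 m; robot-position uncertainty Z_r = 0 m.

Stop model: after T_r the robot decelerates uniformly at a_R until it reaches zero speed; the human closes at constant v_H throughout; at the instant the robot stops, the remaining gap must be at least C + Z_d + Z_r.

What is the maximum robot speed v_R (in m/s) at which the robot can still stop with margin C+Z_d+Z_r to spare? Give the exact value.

at the boundary: (5/12)·v² + (11/12)·v + (-3/64) = 0
  disc = (11/12)² − 4·(5/12)·(-3/64) = 529/576 ; √disc = 23/24
  v_R = (−(11/12) + 23/24) / (2·(5/12)) = 1/20 m/s
check:
braking lasts T_s = (1/20)/(6/5) = 0.0417 s
robot covers v_R·T_r = 0.0500·0.2500 = 0.0125 m before braking
braking distance = 0.0500²/(2·1.2000) = 0.0010 m
human over T_r+T_s: 0.8000·(0.2500+0.0417) = 0.2333 m
residual clearance needed = 0.2500+0.0150+0.0000 = 0.2650 m
sum ≈ 0.0125+0.0010+0.2333+0.2650 ≈ 0.5119 m = S ✓

v_R_max = 1/20 m/s = 0.0500 m/s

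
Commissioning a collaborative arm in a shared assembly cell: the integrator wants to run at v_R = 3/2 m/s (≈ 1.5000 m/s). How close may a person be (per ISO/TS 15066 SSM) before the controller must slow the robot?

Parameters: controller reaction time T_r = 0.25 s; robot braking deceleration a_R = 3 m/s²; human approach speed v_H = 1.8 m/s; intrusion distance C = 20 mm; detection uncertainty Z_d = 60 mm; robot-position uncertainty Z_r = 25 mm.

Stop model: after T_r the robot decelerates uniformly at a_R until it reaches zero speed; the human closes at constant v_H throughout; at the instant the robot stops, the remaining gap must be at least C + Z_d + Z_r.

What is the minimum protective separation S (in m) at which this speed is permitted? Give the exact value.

S_min = 441/200 m = 2.2050 m

braking lasts T_s = (3/2)/3 = 0.5000 s
robot in T_r: 1.5000·0.2500 = 0.3750 m
robot under decel: 1.5000²/(2·3.0000) = 0.3750 m
human closes 1.8000·0.7500 = 1.3500 m
residual clearance needed = 0.0200+0.0600+0.0250 = 0.1050 m
S_min ≈ 0.3750+0.3750+1.3500+0.1050  ⇒  S_min = 441/200 m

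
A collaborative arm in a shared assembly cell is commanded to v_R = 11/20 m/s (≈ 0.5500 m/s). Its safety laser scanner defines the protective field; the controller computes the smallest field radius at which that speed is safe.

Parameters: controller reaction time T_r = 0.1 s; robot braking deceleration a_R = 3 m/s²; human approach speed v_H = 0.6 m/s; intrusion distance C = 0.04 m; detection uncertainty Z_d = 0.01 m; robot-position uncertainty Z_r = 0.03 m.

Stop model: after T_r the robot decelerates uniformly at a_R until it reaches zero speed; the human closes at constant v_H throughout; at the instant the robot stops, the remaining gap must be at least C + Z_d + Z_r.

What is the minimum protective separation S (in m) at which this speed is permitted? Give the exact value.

S_min = 853/2400 m = 0.3554 m

braking lasts T_s = (11/20)/3 = 0.1833 s
robot in T_r: 0.5500·0.1000 = 0.0550 m
robot under decel: 0.5500²/(2·3.0000) = 0.0504 m
human closes 0.6000·0.2833 = 0.1700 m
margins: 0.0400+0.0100+0.0300 = 0.0800 m
S_min ≈ 0.0550+0.0504+0.1700+0.0800  ⇒  S_min = 853/2400 m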